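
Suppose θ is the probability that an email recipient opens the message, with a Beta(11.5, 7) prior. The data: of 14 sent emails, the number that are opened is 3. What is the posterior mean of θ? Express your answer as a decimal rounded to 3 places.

The binomial likelihood is conjugate to the Beta prior: with 3 successes and 11 failures, the posterior is Beta(11.5+3, 7+11) = Beta(14.5, 18).
E[θ | data] = 14.5/(14.5+18) = 0.446.

Posterior mean ≈ 0.446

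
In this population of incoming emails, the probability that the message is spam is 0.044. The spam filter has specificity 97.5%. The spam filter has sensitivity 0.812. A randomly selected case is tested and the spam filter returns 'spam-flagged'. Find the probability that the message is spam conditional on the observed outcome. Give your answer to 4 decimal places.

P(H | E) ≈ 0.5992

Let H be the event that the message is spam. P(H) = 0.044, so P(¬H) = 0.956. With E the 'spam-flagged' result, P(E|H) = 0.812 and P(E|¬H) = 0.025.
P(E) = 0.812·0.044 + 0.025·0.956 = 0.035728 + 0.023900 = 0.059628.
By Bayes' theorem, P(H|E) = 0.035728 / 0.059628 = 0.5992.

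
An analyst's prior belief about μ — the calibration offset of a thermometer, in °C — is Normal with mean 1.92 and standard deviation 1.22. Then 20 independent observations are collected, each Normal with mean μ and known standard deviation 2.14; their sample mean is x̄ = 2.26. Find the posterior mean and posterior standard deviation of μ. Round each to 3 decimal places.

Posterior mean ≈ 2.215; posterior SD ≈ 0.445

With known σ, the Normal prior is conjugate. Weight on the data is w = (n/σ²)/(n/σ² + 1/τ₀²) = 4.36719/(4.36719+0.671862) = 0.86667.
Posterior mean = w·x̄ + (1−w)·μ₀ = 0.86667·2.26 + 0.13333·1.92 = 2.215. Posterior variance = 1/(4.36719+0.671862) = 0.198450, so SD = 0.445.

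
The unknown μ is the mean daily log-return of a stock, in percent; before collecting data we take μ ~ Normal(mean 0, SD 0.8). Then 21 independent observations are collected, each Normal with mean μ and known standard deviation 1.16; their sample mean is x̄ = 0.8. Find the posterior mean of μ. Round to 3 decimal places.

Posterior mean ≈ 0.727

With known σ, the Normal prior is conjugate. Weight on the data is w = (n/σ²)/(n/σ² + 1/τ₀²) = 15.6064/(15.6064+1.56250) = 0.90899.
Posterior mean = w·x̄ + (1−w)·μ₀ = 0.90899·0.8 + 0.091007·0 = 0.727.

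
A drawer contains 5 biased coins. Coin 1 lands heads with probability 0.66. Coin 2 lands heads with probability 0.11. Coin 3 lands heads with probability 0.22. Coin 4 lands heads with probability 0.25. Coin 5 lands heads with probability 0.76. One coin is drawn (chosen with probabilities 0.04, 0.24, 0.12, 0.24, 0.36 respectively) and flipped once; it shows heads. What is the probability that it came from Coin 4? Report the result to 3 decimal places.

Tabulate prior·likelihood by source: [1] prior 0.04, lik 0.66, product 0.02640; [2] prior 0.24, lik 0.11, product 0.02640; [3] prior 0.12, lik 0.22, product 0.02640; [4] prior 0.24, lik 0.25, product 0.06000; [5] prior 0.36, lik 0.76, product 0.2736.
Normalizing constant = 0.41280; the posterior for Coin 4 is its product over the sum, 0.06000/0.41280 = 0.145.

Posterior probability ≈ 0.145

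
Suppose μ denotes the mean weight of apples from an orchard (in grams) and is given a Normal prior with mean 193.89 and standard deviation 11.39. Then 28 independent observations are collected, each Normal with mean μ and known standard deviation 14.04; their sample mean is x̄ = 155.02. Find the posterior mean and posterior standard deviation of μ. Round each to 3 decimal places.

Posterior mean ≈ 157.021; posterior SD ≈ 2.584

With known σ, the Normal prior is conjugate. Weight on the data is w = (n/σ²)/(n/σ² + 1/τ₀²) = 0.142044/(0.142044+0.00770819) = 0.94853.
Posterior mean = w·x̄ + (1−w)·μ₀ = 0.94853·155.02 + 0.051473·193.89 = 157.021. Posterior variance = 1/(0.142044+0.00770819) = 6.67769, so SD = 2.584.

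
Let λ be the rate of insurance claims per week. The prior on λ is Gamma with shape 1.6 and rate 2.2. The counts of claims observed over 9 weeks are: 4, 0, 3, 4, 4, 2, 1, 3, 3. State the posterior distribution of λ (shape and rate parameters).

Posterior: Gamma(shape=25.6, rate=11.2)

Total count ∑xᵢ = 24 over n = 9 weeks.
Gamma is conjugate to the Poisson likelihood: posterior is Gamma(shape = 1.6+24 = 25.6, rate = 2.2+9 = 11.2).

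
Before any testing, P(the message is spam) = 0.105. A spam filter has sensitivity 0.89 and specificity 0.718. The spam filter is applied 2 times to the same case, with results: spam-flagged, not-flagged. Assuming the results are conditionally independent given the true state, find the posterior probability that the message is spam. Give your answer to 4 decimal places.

Posterior P(H) ≈ 0.0537

Let H be the event that the message is spam; start with P(H) = 0.105. P('spam-flagged'|H) = 0.89, P('spam-flagged'|¬H) = 0.282.
Update on result 1 ('spam-flagged'): P(H) ← 0.89·0.1050 / (0.89·0.1050 + 0.282·0.8950) = 0.093450/0.34584 = 0.2702.
Update on result 2 ('not-flagged'): P(H) ← 0.11·0.2702 / (0.11·0.2702 + 0.718·0.7298) = 0.029723/0.55371 = 0.0537.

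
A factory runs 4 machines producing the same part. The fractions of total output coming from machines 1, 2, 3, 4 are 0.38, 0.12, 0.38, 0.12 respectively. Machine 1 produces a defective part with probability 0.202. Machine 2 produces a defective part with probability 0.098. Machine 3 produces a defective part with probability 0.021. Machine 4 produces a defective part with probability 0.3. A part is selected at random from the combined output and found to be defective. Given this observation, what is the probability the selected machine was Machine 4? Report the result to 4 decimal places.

Posterior probability ≈ 0.2717

Tabulate prior·likelihood by source: [1] prior 0.38, lik 0.202, product 0.07676; [2] prior 0.12, lik 0.098, product 0.01176; [3] prior 0.38, lik 0.021, product 0.007980; [4] prior 0.12, lik 0.3, product 0.03600.
Normalizing constant = 0.13250; the posterior for Machine 4 is its product over the sum, 0.03600/0.13250 = 0.2717.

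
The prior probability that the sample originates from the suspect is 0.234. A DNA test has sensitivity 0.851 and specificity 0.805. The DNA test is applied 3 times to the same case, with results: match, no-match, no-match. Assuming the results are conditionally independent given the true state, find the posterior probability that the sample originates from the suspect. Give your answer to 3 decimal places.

Posterior P(H) ≈ 0.044

Let H be the event that the sample originates from the suspect; start with P(H) = 0.234. P('match'|H) = 0.851, P('match'|¬H) = 0.195.
Update on result 1 ('match'): P(H) ← 0.851·0.2340 / (0.851·0.2340 + 0.195·0.7660) = 0.19913/0.34850 = 0.5714.
Update on result 2 ('no-match'): P(H) ← 0.149·0.5714 / (0.149·0.5714 + 0.805·0.4286) = 0.085138/0.43016 = 0.1979.
Update on result 3 ('no-match'): P(H) ← 0.149·0.1979 / (0.149·0.1979 + 0.805·0.8021) = 0.029490/0.67516 = 0.0437.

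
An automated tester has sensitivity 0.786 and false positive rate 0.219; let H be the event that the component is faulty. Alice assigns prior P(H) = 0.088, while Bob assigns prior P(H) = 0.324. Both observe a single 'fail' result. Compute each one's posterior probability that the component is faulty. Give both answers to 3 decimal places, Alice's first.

Alice: 0.257; Bob: 0.632

P('+'|H) = 0.786, P('+'|¬H) = 0.219.
Alice: numerator 0.786·0.088 = 0.069168; evidence = 0.069168+0.219·0.912 = 0.26890; posterior = 0.257.
Bob: numerator 0.786·0.324 = 0.25466; evidence = 0.25466+0.219·0.676 = 0.40271; posterior = 0.632.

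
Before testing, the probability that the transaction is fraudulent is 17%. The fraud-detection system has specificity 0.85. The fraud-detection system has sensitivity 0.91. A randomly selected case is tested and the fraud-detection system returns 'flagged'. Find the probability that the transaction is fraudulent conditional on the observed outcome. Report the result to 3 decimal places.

P(H | E) ≈ 0.554

Let H be the event that the transaction is fraudulent. P(H) = 0.17, so P(¬H) = 0.83. With E the 'flagged' result, P(E|H) = 0.91 and P(E|¬H) = 0.15.
P(E) = 0.91·0.17 + 0.15·0.83 = 0.15470 + 0.12450 = 0.27920.
By Bayes' theorem, P(H|E) = 0.15470 / 0.27920 = 0.554.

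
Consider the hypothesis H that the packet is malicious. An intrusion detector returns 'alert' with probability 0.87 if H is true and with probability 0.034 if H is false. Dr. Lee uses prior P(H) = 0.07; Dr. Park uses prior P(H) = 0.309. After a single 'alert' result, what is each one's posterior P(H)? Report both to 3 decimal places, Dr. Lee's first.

P('+'|H) = 0.87, P('+'|¬H) = 0.034.
Dr. Lee: numerator 0.87·0.07 = 0.060900; evidence = 0.060900+0.034·0.93 = 0.092520; posterior = 0.658.
Dr. Park: numerator 0.87·0.309 = 0.26883; evidence = 0.26883+0.034·0.691 = 0.29232; posterior = 0.920.

Dr. Lee: 0.658; Dr. Park: 0.920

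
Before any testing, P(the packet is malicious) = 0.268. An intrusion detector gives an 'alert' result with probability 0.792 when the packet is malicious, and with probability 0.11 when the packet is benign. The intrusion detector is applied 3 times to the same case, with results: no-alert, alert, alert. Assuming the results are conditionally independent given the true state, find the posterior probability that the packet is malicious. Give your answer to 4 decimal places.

With H the event that the packet is malicious, the joint likelihood of the observed sequence is P(data|H) = 0.208·0.792·0.792 = 0.13047 and P(data|¬H) = 0.89·0.11·0.11 = 0.010769.
Bayes: P(H|data) = 0.268·0.13047 / (0.268·0.13047 + 0.732·0.010769) = 0.034966/0.042849 = 0.8160.

Posterior P(H) ≈ 0.8160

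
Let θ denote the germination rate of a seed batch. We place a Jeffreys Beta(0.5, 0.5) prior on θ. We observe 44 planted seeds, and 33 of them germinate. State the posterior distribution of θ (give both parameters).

Observing 33 successes and 11 failures updates Beta(0.5, 0.5) by adding the success and failure counts to the two shape parameters: α = 0.5+33 = 33.5, β = 0.5+11 = 11.5.

Posterior: Beta(33.5, 11.5)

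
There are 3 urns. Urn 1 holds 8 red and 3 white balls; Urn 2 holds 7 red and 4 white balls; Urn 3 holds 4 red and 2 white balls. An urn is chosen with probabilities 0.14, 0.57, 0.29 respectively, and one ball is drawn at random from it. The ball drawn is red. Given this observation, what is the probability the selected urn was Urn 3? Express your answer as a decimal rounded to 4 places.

Posterior probability ≈ 0.2939

Tabulate prior·likelihood by source: [1] prior 0.14, lik 0.7273, product 0.1018; [2] prior 0.57, lik 0.6364, product 0.3627; [3] prior 0.29, lik 0.6667, product 0.1933.
Normalizing constant = 0.65788; the posterior for Urn 3 is its product over the sum, 0.1933/0.65788 = 0.2939.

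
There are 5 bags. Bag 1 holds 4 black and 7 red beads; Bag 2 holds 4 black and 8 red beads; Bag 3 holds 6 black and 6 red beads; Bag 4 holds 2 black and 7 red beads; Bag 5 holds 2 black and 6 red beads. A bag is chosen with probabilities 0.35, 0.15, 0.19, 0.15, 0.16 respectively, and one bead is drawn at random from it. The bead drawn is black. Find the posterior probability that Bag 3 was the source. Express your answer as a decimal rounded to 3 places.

Tabulate prior·likelihood by source: [1] prior 0.35, lik 0.3636, product 0.1273; [2] prior 0.15, lik 0.3333, product 0.05000; [3] prior 0.19, lik 0.5, product 0.09500; [4] prior 0.15, lik 0.2222, product 0.03333; [5] prior 0.16, lik 0.25, product 0.04000.
Normalizing constant = 0.34561; the posterior for Bag 3 is its product over the sum, 0.09500/0.34561 = 0.275.

Posterior probability ≈ 0.275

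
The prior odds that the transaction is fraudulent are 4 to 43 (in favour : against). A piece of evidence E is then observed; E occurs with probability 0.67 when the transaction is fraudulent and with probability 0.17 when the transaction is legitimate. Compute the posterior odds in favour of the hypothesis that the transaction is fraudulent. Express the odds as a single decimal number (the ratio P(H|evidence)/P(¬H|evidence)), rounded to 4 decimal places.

Posterior odds ≈ 0.3666

Prior odds = 4/43 = 0.093023. In log-odds, ln(0.093023) = -2.3749.
Add log likelihood ratio: ln(3.9412) = 1.3715.
Posterior log-odds = -1.0034, so posterior odds = exp(-1.0034) = 0.36662.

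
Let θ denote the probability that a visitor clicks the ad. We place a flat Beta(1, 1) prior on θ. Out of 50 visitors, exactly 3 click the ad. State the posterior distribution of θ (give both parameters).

The binomial likelihood is conjugate to the Beta prior: with 3 successes and 47 failures, the posterior is Beta(1+3, 1+47) = Beta(4, 48).

Posterior: Beta(4, 48)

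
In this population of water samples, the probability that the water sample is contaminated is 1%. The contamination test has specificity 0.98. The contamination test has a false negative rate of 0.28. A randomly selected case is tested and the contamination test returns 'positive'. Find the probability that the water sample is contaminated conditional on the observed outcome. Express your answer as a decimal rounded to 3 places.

Write H for 'the water sample is contaminated'. Prior odds H:¬H = 0.01/0.99 = 0.010101. For the 'positive' outcome, the likelihood ratio is 0.72/0.02 = 36.000.
Posterior odds = 0.010101 × 36.000 = 0.36364, so P(H|E) = 0.36364/(1+0.36364) = 0.267.

P(H | E) ≈ 0.267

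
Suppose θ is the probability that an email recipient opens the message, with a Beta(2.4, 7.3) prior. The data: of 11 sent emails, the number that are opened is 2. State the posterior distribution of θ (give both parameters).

Posterior: Beta(4.4, 16.3)

The binomial likelihood is conjugate to the Beta prior: with 2 successes and 9 failures, the posterior is Beta(2.4+2, 7.3+9) = Beta(4.4, 16.3).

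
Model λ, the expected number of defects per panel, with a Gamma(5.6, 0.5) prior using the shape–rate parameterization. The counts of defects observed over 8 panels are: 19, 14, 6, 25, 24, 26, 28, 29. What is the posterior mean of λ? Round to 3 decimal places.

Total count ∑xᵢ = 171 over n = 8 panels.
Gamma is conjugate to the Poisson likelihood: posterior is Gamma(shape = 5.6+171 = 176.6, rate = 0.5+8 = 8.5).
Posterior mean = shape/rate = 176.6/8.5 = 20.776.

Posterior mean ≈ 20.776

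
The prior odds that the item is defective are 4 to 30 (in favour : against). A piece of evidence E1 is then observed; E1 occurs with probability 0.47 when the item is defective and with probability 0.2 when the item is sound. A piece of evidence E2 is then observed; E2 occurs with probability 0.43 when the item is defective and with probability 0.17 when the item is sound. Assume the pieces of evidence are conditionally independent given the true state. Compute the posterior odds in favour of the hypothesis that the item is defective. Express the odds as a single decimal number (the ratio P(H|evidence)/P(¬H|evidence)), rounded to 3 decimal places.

Prior odds = 4/30 = 0.13333.
Likelihood ratio for E1 = 0.47/0.2 = 2.3500.
Likelihood ratio for E2 = 0.43/0.17 = 2.5294.
Posterior odds = prior odds × LR₁ × LR₂ = 0.79255.

Posterior odds ≈ 0.793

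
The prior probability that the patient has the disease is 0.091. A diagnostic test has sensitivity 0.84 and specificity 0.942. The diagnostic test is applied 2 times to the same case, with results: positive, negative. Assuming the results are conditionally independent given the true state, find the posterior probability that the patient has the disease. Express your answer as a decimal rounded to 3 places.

Posterior P(H) ≈ 0.198

Let H be the event that the patient has the disease; start with P(H) = 0.091. P('positive'|H) = 0.84, P('positive'|¬H) = 0.058.
Update on result 1 ('positive'): P(H) ← 0.84·0.0910 / (0.84·0.0910 + 0.058·0.9090) = 0.076440/0.12916 = 0.5918.
Update on result 2 ('negative'): P(H) ← 0.16·0.5918 / (0.16·0.5918 + 0.942·0.4082) = 0.094690/0.47920 = 0.1976.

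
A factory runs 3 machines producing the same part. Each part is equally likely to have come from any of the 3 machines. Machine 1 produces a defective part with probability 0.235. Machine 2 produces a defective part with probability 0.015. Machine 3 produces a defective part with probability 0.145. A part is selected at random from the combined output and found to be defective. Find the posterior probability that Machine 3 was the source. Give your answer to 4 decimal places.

Posterior probability ≈ 0.3671

P(defective|M1) = 0.235; P(defective|M2) = 0.015; P(defective|M3) = 0.145.
Prior × likelihood for each source: 0.333333·0.235=0.07833, 0.333333·0.015=0.005000, 0.333333·0.145=0.04833. Summing gives P(defective) = 0.13167.
P(Machine 3 | defective) = 0.04833 / 0.13167 = 0.3671.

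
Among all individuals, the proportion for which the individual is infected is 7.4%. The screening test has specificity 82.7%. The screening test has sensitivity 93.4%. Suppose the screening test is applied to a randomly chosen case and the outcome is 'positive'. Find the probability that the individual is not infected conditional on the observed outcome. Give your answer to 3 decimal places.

P(¬H | E) ≈ 0.699

Let H be the event that the individual is infected. P(H) = 0.074, so P(¬H) = 0.926. With E the 'positive' result, P(E|H) = 0.934 and P(E|¬H) = 0.173.
P(E) = 0.934·0.074 + 0.173·0.926 = 0.069116 + 0.16020 = 0.22931.
By Bayes' theorem, P(H|E) = 0.069116 / 0.22931 = 0.301. Hence P(¬H|E) = 1 − 0.301 = 0.699.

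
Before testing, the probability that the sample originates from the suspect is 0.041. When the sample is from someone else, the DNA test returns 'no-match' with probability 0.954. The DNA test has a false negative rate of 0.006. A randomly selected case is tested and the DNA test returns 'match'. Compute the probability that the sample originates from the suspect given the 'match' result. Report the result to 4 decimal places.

P(H | E) ≈ 0.4802

Write H for 'the sample originates from the suspect'. Prior odds H:¬H = 0.041/0.959 = 0.042753. For the 'match' outcome, the likelihood ratio is 0.994/0.046 = 21.609.
Posterior odds = 0.042753 × 21.609 = 0.92383, so P(H|E) = 0.92383/(1+0.92383) = 0.4802.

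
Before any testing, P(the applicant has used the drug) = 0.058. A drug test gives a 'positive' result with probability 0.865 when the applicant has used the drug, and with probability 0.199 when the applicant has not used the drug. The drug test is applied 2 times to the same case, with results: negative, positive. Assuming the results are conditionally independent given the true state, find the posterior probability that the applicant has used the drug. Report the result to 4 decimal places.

Posterior P(H) ≈ 0.0432

With H the event that the applicant has used the drug, the joint likelihood of the observed sequence is P(data|H) = 0.135·0.865 = 0.11678 and P(data|¬H) = 0.801·0.199 = 0.15940.
Bayes: P(H|data) = 0.058·0.11678 / (0.058·0.11678 + 0.942·0.15940) = 0.0067730/0.15693 = 0.0432.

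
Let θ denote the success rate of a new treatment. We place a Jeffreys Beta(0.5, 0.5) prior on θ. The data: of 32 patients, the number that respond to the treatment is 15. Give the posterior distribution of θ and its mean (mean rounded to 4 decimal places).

Posterior: Beta(15.5, 17.5); mean ≈ 0.4697

Observing 15 successes and 17 failures updates Beta(0.5, 0.5) by adding the success and failure counts to the two shape parameters: α = 0.5+15 = 15.5, β = 0.5+17 = 17.5.
Posterior mean = α/(α+β) = 15.5/33 = 0.4697.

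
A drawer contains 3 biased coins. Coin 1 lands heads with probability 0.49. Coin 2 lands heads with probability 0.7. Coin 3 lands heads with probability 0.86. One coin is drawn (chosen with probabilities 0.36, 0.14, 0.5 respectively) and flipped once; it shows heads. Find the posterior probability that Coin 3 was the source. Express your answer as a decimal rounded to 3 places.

Tabulate prior·likelihood by source: [1] prior 0.36, lik 0.49, product 0.1764; [2] prior 0.14, lik 0.7, product 0.09800; [3] prior 0.5, lik 0.86, product 0.4300.
Normalizing constant = 0.70440; the posterior for Coin 3 is its product over the sum, 0.4300/0.70440 = 0.610.

Posterior probability ≈ 0.610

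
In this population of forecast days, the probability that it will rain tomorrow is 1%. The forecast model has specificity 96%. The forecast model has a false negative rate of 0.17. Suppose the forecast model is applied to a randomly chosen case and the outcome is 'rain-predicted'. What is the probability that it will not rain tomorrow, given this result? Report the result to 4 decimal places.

Let H be the event that it will rain tomorrow. P(H) = 0.01, so P(¬H) = 0.99. With E the 'rain-predicted' result, P(E|H) = 0.83 and P(E|¬H) = 0.04.
P(E) = 0.83·0.01 + 0.04·0.99 = 0.0083000 + 0.039600 = 0.047900.
By Bayes' theorem, P(H|E) = 0.0083000 / 0.047900 = 0.1733. Hence P(¬H|E) = 1 − 0.1733 = 0.8267.

P(¬H | E) ≈ 0.8267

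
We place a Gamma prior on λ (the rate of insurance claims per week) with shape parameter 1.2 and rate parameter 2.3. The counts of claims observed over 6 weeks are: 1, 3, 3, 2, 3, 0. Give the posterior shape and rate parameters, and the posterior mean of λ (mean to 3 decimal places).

The Poisson likelihood adds the total count to the shape and the number of exposure periods to the rate. Here ∑xᵢ = 12 and n = 6, so shape 1.2→13.2 and rate 2.3→8.3.
E[λ | data] = 13.2/8.3 = 1.590.

Posterior: Gamma(shape=13.2, rate=8.3); mean ≈ 1.590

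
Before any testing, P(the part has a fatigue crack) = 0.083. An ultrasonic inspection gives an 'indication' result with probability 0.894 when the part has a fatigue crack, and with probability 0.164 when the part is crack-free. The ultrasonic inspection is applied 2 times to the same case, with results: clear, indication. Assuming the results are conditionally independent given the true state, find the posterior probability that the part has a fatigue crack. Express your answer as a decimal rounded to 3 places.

Let H be the event that the part has a fatigue crack; start with P(H) = 0.083. P('indication'|H) = 0.894, P('indication'|¬H) = 0.164.
Update on result 1 ('clear'): P(H) ← 0.106·0.0830 / (0.106·0.0830 + 0.836·0.9170) = 0.0087980/0.77541 = 0.0113.
Update on result 2 ('indication'): P(H) ← 0.894·0.0113 / (0.894·0.0113 + 0.164·0.9887) = 0.010144/0.17228 = 0.0589.

Posterior P(H) ≈ 0.059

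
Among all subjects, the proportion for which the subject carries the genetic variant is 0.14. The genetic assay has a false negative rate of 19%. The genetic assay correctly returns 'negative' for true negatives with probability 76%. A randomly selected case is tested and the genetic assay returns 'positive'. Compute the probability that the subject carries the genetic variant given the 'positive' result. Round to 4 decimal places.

P(H | E) ≈ 0.3546

Write H for 'the subject carries the genetic variant'. Prior odds H:¬H = 0.14/0.86 = 0.16279. For the 'positive' outcome, the likelihood ratio is 0.81/0.24 = 3.3750.
Posterior odds = 0.16279 × 3.3750 = 0.54942, so P(H|E) = 0.54942/(1+0.54942) = 0.3546.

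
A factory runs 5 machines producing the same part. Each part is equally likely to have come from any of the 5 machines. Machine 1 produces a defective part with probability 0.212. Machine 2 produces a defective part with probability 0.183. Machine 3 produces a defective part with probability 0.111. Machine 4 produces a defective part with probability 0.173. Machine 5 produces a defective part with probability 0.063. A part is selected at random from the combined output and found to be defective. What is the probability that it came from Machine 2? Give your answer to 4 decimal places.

Tabulate prior·likelihood by source: [1] prior 0.2, lik 0.212, product 0.04240; [2] prior 0.2, lik 0.183, product 0.03660; [3] prior 0.2, lik 0.111, product 0.02220; [4] prior 0.2, lik 0.173, product 0.03460; [5] prior 0.2, lik 0.063, product 0.01260.
Normalizing constant = 0.14840; the posterior for Machine 2 is its product over the sum, 0.03660/0.14840 = 0.2466.

Posterior probability ≈ 0.2466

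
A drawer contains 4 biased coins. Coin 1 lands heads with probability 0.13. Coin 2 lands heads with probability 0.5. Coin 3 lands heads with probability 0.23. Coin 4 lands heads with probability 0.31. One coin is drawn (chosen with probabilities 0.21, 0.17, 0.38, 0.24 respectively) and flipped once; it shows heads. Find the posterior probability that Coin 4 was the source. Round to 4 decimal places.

Posterior probability ≈ 0.2714

P(heads|C1) = 0.13; P(heads|C2) = 0.5; P(heads|C3) = 0.23; P(heads|C4) = 0.31.
Prior × likelihood for each source: 0.21·0.13=0.02730, 0.17·0.5=0.08500, 0.38·0.23=0.08740, 0.24·0.31=0.07440. Summing gives P(heads) = 0.27410.
P(Coin 4 | heads) = 0.07440 / 0.27410 = 0.2714.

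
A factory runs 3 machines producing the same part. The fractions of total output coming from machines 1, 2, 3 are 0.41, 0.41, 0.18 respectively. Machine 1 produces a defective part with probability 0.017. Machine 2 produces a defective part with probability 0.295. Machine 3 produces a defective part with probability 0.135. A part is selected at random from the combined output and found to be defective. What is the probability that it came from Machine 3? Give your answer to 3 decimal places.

Posterior probability ≈ 0.160

P(defective|M1) = 0.017; P(defective|M2) = 0.295; P(defective|M3) = 0.135.
Prior × likelihood for each source: 0.41·0.017=0.006970, 0.41·0.295=0.1209, 0.18·0.135=0.02430. Summing gives P(defective) = 0.15222.
P(Machine 3 | defective) = 0.02430 / 0.15222 = 0.160.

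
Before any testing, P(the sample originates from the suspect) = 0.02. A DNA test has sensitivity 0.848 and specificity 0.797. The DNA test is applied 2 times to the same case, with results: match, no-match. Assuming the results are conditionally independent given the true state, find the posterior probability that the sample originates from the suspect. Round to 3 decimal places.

Posterior P(H) ≈ 0.016

Let H be the event that the sample originates from the suspect; start with P(H) = 0.02. P('match'|H) = 0.848, P('match'|¬H) = 0.203.
Update on result 1 ('match'): P(H) ← 0.848·0.0200 / (0.848·0.0200 + 0.203·0.9800) = 0.016960/0.21590 = 0.0786.
Update on result 2 ('no-match'): P(H) ← 0.152·0.0786 / (0.152·0.0786 + 0.797·0.9214) = 0.011940/0.74633 = 0.0160.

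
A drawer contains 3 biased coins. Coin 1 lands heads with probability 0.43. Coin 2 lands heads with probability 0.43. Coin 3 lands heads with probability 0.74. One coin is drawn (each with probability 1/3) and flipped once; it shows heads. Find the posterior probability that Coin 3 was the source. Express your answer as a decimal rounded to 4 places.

Tabulate prior·likelihood by source: [1] prior 0.333333, lik 0.43, product 0.1433; [2] prior 0.333333, lik 0.43, product 0.1433; [3] prior 0.333333, lik 0.74, product 0.2467.
Normalizing constant = 0.53333; the posterior for Coin 3 is its product over the sum, 0.2467/0.53333 = 0.4625.

Posterior probability ≈ 0.4625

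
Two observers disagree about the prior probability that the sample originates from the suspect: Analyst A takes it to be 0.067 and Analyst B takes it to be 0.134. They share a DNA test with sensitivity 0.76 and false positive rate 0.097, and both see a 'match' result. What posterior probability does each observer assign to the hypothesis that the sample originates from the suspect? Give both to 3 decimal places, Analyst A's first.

The likelihood ratio for a 'match' result is 0.76/0.097 = 7.8351.
Analyst A: prior odds 0.067/0.933 = 0.071811; posterior odds 0.56265; posterior probability 0.360.
Analyst B: prior odds 0.134/0.866 = 0.15473; posterior odds 1.2124; posterior probability 0.548.

Analyst A: 0.360; Analyst B: 0.548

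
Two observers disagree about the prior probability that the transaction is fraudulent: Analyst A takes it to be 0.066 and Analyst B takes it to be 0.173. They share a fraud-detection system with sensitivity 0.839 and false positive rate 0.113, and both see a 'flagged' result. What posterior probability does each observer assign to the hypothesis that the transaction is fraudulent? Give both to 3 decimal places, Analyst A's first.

Analyst A: 0.344; Analyst B: 0.608

P('+'|H) = 0.839, P('+'|¬H) = 0.113.
Analyst A: numerator 0.839·0.066 = 0.055374; evidence = 0.055374+0.113·0.934 = 0.16092; posterior = 0.344.
Analyst B: numerator 0.839·0.173 = 0.14515; evidence = 0.14515+0.113·0.827 = 0.23860; posterior = 0.608.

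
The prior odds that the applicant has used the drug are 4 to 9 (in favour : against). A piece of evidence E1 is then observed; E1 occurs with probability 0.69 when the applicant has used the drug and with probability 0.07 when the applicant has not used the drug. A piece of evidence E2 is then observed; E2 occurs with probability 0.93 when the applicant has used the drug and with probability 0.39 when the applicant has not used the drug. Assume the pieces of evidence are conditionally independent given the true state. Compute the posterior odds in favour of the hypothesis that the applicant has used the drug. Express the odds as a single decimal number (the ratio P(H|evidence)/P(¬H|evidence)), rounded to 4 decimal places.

Prior odds = 4/9 = 0.44444. In log-odds, ln(0.44444) = -0.81093.
Add log likelihood ratios: ln(9.8571) + ln(2.3846) = 3.1572.
Posterior log-odds = 2.3463, so posterior odds = exp(2.3463) = 10.447.

Posterior odds ≈ 10.4469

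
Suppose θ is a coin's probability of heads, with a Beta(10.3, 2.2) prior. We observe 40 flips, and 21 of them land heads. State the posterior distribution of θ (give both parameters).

Observing 21 successes and 19 failures updates Beta(10.3, 2.2) by adding the success and failure counts to the two shape parameters: α = 10.3+21 = 31.3, β = 2.2+19 = 21.2.

Posterior: Beta(31.3, 21.2)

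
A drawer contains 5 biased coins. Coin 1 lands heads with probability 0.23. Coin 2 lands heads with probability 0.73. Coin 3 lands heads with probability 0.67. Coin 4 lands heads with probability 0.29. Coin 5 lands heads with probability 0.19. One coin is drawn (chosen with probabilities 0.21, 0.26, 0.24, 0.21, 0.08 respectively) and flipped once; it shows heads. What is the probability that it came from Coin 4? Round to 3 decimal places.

P(heads|C1) = 0.23; P(heads|C2) = 0.73; P(heads|C3) = 0.67; P(heads|C4) = 0.29; P(heads|C5) = 0.19.
Prior × likelihood for each source: 0.21·0.23=0.04830, 0.26·0.73=0.1898, 0.24·0.67=0.1608, 0.21·0.29=0.06090, 0.08·0.19=0.01520. Summing gives P(heads) = 0.47500.
P(Coin 4 | heads) = 0.06090 / 0.47500 = 0.128.

Posterior probability ≈ 0.128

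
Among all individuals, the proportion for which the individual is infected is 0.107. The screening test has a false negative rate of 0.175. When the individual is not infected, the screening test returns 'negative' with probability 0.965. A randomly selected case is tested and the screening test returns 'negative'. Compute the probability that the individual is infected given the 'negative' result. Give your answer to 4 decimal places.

Write H for 'the individual is infected'. Prior odds H:¬H = 0.107/0.893 = 0.11982. For the 'negative' outcome, the likelihood ratio is 0.175/0.965 = 0.18135.
Posterior odds = 0.11982 × 0.18135 = 0.021729, so P(H|E) = 0.021729/(1+0.021729) = 0.0213.

P(H | E) ≈ 0.0213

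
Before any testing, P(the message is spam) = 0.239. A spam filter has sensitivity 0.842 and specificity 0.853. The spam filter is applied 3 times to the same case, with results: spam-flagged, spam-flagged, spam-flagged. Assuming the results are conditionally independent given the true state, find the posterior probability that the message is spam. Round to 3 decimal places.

Posterior P(H) ≈ 0.983

With H the event that the message is spam, the joint likelihood of the observed sequence is P(data|H) = 0.842·0.842·0.842 = 0.59695 and P(data|¬H) = 0.147·0.147·0.147 = 0.0031765.
Bayes: P(H|data) = 0.239·0.59695 / (0.239·0.59695 + 0.761·0.0031765) = 0.14267/0.14509 = 0.9833.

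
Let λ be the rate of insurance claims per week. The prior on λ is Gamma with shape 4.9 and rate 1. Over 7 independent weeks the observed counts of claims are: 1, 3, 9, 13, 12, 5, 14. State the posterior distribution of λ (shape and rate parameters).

Total count ∑xᵢ = 57 over n = 7 weeks.
Gamma is conjugate to the Poisson likelihood: posterior is Gamma(shape = 4.9+57 = 61.9, rate = 1+7 = 8).

Posterior: Gamma(shape=61.9, rate=8)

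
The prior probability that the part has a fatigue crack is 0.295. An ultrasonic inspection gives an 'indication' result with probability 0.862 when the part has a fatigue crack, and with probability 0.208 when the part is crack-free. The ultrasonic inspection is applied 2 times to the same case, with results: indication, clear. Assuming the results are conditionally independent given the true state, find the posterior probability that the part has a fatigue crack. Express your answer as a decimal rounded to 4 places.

Let H be the event that the part has a fatigue crack; start with P(H) = 0.295. P('indication'|H) = 0.862, P('indication'|¬H) = 0.208.
Update on result 1 ('indication'): P(H) ← 0.862·0.2950 / (0.862·0.2950 + 0.208·0.7050) = 0.25429/0.40093 = 0.6343.
Update on result 2 ('clear'): P(H) ← 0.138·0.6343 / (0.138·0.6343 + 0.792·0.3657) = 0.087527/0.37720 = 0.2320.

Posterior P(H) ≈ 0.2320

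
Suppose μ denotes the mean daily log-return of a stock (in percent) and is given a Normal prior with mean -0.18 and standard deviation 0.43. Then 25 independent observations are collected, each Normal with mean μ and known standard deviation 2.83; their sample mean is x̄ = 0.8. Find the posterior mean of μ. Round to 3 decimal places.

Posterior mean ≈ 0.179

Prior precision 1/τ₀² = 1/0.43² = 5.40833; data precision n/σ² = 25/2.83² = 3.12153.
Posterior precision = 5.40833 + 3.12153 = 8.52986.
Posterior mean = (5.40833·-0.18 + 3.12153·0.8) / 8.52986 = 0.179.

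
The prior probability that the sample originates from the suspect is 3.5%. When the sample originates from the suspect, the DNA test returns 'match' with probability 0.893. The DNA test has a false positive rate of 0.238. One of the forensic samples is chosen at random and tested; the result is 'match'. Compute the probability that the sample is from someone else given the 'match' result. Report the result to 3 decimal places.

Let H be the event that the sample originates from the suspect. P(H) = 0.035, so P(¬H) = 0.965. With E the 'match' result, P(E|H) = 0.893 and P(E|¬H) = 0.238.
P(E) = 0.893·0.035 + 0.238·0.965 = 0.031255 + 0.22967 = 0.26092.
By Bayes' theorem, P(H|E) = 0.031255 / 0.26092 = 0.120. Hence P(¬H|E) = 1 − 0.120 = 0.880.

P(¬H | E) ≈ 0.880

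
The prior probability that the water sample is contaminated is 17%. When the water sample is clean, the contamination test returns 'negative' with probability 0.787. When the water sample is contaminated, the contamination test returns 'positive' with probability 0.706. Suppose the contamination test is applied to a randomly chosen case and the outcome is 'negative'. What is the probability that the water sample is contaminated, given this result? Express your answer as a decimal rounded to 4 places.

P(H | E) ≈ 0.0711

Let H be the event that the water sample is contaminated. P(H) = 0.17, so P(¬H) = 0.83. With E the 'negative' result, P(E|H) = 0.294 and P(E|¬H) = 0.787.
P(E) = 0.294·0.17 + 0.787·0.83 = 0.049980 + 0.65321 = 0.70319.
By Bayes' theorem, P(H|E) = 0.049980 / 0.70319 = 0.0711.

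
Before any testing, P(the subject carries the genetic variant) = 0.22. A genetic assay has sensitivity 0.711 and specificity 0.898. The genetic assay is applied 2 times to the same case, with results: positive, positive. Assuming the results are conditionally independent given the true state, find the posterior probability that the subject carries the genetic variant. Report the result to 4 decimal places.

Posterior P(H) ≈ 0.9320

Let H be the event that the subject carries the genetic variant; start with P(H) = 0.22. P('positive'|H) = 0.711, P('positive'|¬H) = 0.102.
Update on result 1 ('positive'): P(H) ← 0.711·0.2200 / (0.711·0.2200 + 0.102·0.7800) = 0.15642/0.23598 = 0.6629.
Update on result 2 ('positive'): P(H) ← 0.711·0.6629 / (0.711·0.6629 + 0.102·0.3371) = 0.47129/0.50568 = 0.9320.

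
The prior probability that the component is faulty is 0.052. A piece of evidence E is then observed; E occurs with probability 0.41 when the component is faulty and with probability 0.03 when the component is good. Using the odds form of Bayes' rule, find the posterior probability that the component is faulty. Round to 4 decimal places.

Posterior probability ≈ 0.4285

Prior odds = 0.052/(1−0.052) = 0.054852. In log-odds, ln(0.054852) = -2.9031.
Add log likelihood ratio: ln(13.667) = 2.6150.
Posterior log-odds = -0.28815, so posterior odds = exp(-0.28815) = 0.74965. Converting, P(H|E) = 0.74965/1.7496 = 0.4285.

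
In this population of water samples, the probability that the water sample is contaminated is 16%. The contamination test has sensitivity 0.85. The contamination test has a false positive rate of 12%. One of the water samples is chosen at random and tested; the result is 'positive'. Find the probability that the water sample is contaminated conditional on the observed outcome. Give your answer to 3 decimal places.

Write H for 'the water sample is contaminated'. Prior odds H:¬H = 0.16/0.84 = 0.19048. For the 'positive' outcome, the likelihood ratio is 0.85/0.12 = 7.0833.
Posterior odds = 0.19048 × 7.0833 = 1.3492, so P(H|E) = 1.3492/(1+1.3492) = 0.574.

P(H | E) ≈ 0.574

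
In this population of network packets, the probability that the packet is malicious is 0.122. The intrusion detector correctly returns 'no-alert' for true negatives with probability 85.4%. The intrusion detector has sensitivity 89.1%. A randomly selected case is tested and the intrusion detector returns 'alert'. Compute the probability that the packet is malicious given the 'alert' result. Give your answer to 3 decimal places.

P(H | E) ≈ 0.459

Let H be the event that the packet is malicious. P(H) = 0.122, so P(¬H) = 0.878. With E the 'alert' result, P(E|H) = 0.891 and P(E|¬H) = 0.146.
P(E) = 0.891·0.122 + 0.146·0.878 = 0.10870 + 0.12819 = 0.23689.
By Bayes' theorem, P(H|E) = 0.10870 / 0.23689 = 0.459.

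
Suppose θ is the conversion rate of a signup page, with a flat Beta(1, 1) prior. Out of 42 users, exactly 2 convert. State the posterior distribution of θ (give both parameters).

Posterior: Beta(3, 41)

Observing 2 successes and 40 failures updates Beta(1, 1) by adding the success and failure counts to the two shape parameters: α = 1+2 = 3, β = 1+40 = 41.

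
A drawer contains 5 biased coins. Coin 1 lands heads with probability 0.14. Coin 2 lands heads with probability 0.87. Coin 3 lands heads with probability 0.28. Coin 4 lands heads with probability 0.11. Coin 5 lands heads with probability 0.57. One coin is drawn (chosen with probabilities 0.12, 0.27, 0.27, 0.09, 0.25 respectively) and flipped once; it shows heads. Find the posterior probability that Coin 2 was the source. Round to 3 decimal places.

Posterior probability ≈ 0.490

Tabulate prior·likelihood by source: [1] prior 0.12, lik 0.14, product 0.01680; [2] prior 0.27, lik 0.87, product 0.2349; [3] prior 0.27, lik 0.28, product 0.07560; [4] prior 0.09, lik 0.11, product 0.009900; [5] prior 0.25, lik 0.57, product 0.1425.
Normalizing constant = 0.47970; the posterior for Coin 2 is its product over the sum, 0.2349/0.47970 = 0.490.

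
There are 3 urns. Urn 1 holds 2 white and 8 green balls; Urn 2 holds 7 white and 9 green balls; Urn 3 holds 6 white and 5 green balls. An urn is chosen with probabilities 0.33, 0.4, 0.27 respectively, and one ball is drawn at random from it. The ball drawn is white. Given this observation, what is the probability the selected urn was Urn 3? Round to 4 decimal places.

Posterior probability ≈ 0.3793

P(white|Urn 1) = 0.2; P(white|Urn 2) = 0.4375; P(white|Urn 3) = 0.5455.
Prior × likelihood for each source: 0.33·0.2=0.06600, 0.4·0.4375=0.1750, 0.27·0.5455=0.1473. Summing gives P(white) = 0.38827.
P(Urn 3 | white) = 0.1473 / 0.38827 = 0.3793.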